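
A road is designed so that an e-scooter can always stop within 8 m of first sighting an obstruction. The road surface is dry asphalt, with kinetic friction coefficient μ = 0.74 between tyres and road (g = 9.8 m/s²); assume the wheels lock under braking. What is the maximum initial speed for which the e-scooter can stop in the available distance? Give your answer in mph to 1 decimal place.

Maximum speed ≈ 24.1 mph

a = μg = 0.74 × 9.8 = 7.252 m/s².
v²/(2a) = d ⇒ v = √(2 × 7.252 × 8) = √116.03 = 10.7717 m/s.
10.7717 m/s ÷ 0.44704 = 24.096 mph.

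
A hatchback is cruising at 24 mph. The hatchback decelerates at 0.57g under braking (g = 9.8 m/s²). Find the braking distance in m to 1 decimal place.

24 mph × 0.44704 = 10.7290 m/s.
a = 0.57 × 9.8 = 5.586 m/s².
Braking distance = v²/(2a) = 10.7290² / (2 × 5.586) = 115.111 / 11.172 = 10.304 m.

Braking distance ≈ 10.3 m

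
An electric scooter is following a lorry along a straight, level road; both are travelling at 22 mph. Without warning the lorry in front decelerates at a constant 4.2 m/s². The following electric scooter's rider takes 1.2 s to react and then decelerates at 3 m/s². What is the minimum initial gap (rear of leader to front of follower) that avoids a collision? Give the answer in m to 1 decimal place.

Minimum gap ≈ 16.4 m

22 mph × 0.44704 = 9.8349 m/s.
Leader travels v²/(2a_L) = 96.725 / 8.400 = 11.515 m before stopping.
Follower covers v·t_r = 9.8349 × 1.2 = 11.802 m while reacting, then v²/(2a_F) = 96.725 / 6.000 = 16.121 m while braking, for a total of 11.802 + 16.121 = 27.923 m.
Since a_F ≤ a_L and the follower starts braking later, the follower is never slower than the leader, so the closest approach is when both have stopped.
Minimum gap = 27.923 − 11.515 = 16.408 m.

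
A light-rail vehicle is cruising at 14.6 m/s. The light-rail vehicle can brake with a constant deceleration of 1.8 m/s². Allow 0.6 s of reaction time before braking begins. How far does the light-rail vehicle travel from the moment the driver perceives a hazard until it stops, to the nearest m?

Reaction distance = v·t_r = 14.6000 × 0.6 = 8.760 m.
Braking distance = v²/(2a) = 14.6000² / (2 × 1.800) = 213.160 / 3.600 = 59.211 m.
Total = 8.760 + 59.211 = 67.971 m.

Total stopping distance ≈ 68 m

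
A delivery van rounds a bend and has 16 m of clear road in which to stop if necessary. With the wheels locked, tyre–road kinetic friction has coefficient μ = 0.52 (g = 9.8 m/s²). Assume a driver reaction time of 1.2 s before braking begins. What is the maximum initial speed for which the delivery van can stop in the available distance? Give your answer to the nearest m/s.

Maximum speed ≈ 8 m/s

a = μg = 0.52 × 9.8 = 5.096 m/s².
Stopping distance: v·t_r + v²/(2a) = 16 with t_r = 1.2 s and a = 5.096 m/s².
So v² + 12.230 v − 163.07 = 0.
Positive root: v = −a·t_r + √((a·t_r)² + 2a·d) = −6.115 + √(37.393 + 163.07) = 8.0435 m/s.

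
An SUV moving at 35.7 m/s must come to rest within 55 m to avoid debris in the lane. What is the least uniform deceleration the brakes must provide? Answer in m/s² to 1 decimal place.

Required deceleration ≈ 11.6 m/s²

v² = 2a·d ⇒ a = v²/(2d) = 35.7000² / (2 × 55.000) = 1274.490 / 110.000 = 11.5863 m/s².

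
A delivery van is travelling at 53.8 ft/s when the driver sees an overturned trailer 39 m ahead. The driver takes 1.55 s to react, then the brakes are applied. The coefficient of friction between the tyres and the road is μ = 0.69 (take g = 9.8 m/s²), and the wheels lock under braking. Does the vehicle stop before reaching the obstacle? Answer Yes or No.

No

53.8 ft/s × 0.3048 = 16.3982 m/s.
a = μg = 0.69 × 9.8 = 6.762 m/s².
Reaction distance = 16.3982 × 1.55 = 25.417 m.
Braking distance = v²/(2a) = 268.901 / 13.524 = 19.883 m.
Total stopping distance = 25.417 + 19.883 = 45.300 m, vs 39 m available — it cannot stop in time and overshoots by 45.300 − 39 = 6.300 m.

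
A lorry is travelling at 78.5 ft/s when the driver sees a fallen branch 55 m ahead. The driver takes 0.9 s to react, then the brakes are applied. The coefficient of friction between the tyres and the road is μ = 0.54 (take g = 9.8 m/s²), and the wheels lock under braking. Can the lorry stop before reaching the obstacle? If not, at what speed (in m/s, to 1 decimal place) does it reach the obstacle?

78.5 ft/s × 0.3048 = 23.9268 m/s.
a = μg = 0.54 × 9.8 = 5.292 m/s².
Reaction distance = 23.9268 × 0.9 = 21.534 m.
Braking distance needed to stop: v²/(2a) = 572.492 / 10.584 = 54.090 m, so total needed = 21.534 + 54.090 = 75.624 m > 55 m — it cannot stop.
Distance remaining when braking begins: 55 − 21.534 = 33.466 m.
v² = v₀² − 2a·d = 572.492 − 2 × 5.292 × 33.466 = 218.288 m²/s².
v = √218.288 = 14.775 m/s.

No — it strikes the obstacle at 14.8 m/s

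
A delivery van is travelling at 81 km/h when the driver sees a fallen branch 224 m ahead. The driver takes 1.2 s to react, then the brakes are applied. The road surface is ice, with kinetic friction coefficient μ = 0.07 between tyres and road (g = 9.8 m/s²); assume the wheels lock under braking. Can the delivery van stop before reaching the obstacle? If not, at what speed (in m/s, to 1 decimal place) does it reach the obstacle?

81 km/h ÷ 3.6 = 22.5000 m/s.
a = μg = 0.07 × 9.8 = 0.686 m/s².
Reaction distance = 22.5000 × 1.2 = 27.000 m.
Braking distance needed to stop: v²/(2a) = 506.250 / 1.372 = 368.987 m, so total needed = 27.000 + 368.987 = 395.987 m > 224 m — it cannot stop.
Distance remaining when braking begins: 224 − 27.000 = 197.000 m.
v² = v₀² − 2a·d = 506.250 − 2 × 0.686 × 197.000 = 235.966 m²/s².
v = √235.966 = 15.361 m/s.

No — it strikes the obstacle at 15.4 m/s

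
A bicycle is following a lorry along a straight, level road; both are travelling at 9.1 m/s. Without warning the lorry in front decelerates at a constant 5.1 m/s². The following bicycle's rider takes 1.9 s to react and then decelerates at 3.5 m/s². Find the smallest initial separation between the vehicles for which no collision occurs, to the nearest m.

Minimum gap ≈ 21 m

Leader travels v²/(2a_L) = 82.810 / 10.200 = 8.119 m before stopping.
Follower covers v·t_r = 9.1000 × 1.9 = 17.290 m while reacting, then v²/(2a_F) = 82.810 / 7.000 = 11.830 m while braking, for a total of 17.290 + 11.830 = 29.120 m.
Since a_F ≤ a_L and the follower starts braking later, the follower is never slower than the leader, so the closest approach is when both have stopped.
Minimum gap = 29.120 − 8.119 = 21.001 m.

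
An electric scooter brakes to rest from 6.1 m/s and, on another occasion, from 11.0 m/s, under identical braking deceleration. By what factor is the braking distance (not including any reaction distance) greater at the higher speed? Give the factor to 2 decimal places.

Braking distance d = v²/(2a), so with a fixed, d ∝ v².
Factor = (11.0/6.1)² = 1.8033² = 3.2519.

Factor ≈ 3.25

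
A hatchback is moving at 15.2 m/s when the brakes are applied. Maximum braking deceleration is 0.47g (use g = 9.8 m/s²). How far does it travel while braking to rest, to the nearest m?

Braking distance ≈ 25 m

a = 0.47 × 9.8 = 4.606 m/s².
Braking distance = v²/(2a) = 15.2000² / (2 × 4.606) = 231.040 / 9.212 = 25.080 m.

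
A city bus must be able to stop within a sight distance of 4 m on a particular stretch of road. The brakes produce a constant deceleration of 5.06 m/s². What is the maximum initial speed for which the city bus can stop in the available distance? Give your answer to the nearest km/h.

Maximum speed ≈ 23 km/h

v²/(2a) = d ⇒ v = √(2 × 5.060 × 4) = √40.48 = 6.3624 m/s.
6.3624 m/s × 3.6 = 22.905 km/h.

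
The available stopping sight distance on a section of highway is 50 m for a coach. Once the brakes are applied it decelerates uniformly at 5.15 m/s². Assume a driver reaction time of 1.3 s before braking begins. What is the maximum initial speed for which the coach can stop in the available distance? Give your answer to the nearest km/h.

Stopping distance: v·t_r + v²/(2a) = 50 with t_r = 1.3 s and a = 5.150 m/s².
So v² + 13.390 v − 515.00 = 0.
Positive root: v = −a·t_r + √((a·t_r)² + 2a·d) = −6.695 + √(44.823 + 515.00) = 16.9656 m/s.
16.9656 m/s × 3.6 = 61.076 km/h.

Maximum speed ≈ 61 km/h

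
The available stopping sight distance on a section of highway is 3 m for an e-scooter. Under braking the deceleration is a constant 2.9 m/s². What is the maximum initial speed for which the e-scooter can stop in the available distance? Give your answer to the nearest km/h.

Maximum speed ≈ 15 km/h

v²/(2a) = d ⇒ v = √(2 × 2.900 × 3) = √17.40 = 4.1713 m/s.
4.1713 m/s × 3.6 = 15.017 km/h.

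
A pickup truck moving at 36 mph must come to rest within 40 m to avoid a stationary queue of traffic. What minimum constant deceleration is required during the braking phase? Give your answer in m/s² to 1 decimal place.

36 mph × 0.44704 = 16.0934 m/s.
v² = 2a·d ⇒ a = v²/(2d) = 16.0934² / (2 × 40.000) = 258.998 / 80.000 = 3.2375 m/s².

Required deceleration ≈ 3.2 m/s²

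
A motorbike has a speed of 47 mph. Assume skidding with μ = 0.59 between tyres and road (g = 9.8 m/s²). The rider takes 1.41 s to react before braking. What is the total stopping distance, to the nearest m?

47 mph × 0.44704 = 21.0109 m/s.
a = μg = 0.59 × 9.8 = 5.782 m/s².
Reaction distance = v·t_r = 21.0109 × 1.41 = 29.625 m.
Braking distance = v²/(2a) = 21.0109² / (2 × 5.782) = 441.458 / 11.564 = 38.175 m.
Total = 29.625 + 38.175 = 67.800 m.

Total stopping distance ≈ 68 m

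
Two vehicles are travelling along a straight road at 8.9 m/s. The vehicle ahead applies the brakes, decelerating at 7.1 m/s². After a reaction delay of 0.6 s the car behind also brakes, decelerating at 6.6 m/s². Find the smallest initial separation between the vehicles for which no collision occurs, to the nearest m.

Minimum gap ≈ 6 m

Leader travels v²/(2a_L) = 79.210 / 14.200 = 5.578 m before stopping.
Follower covers v·t_r = 8.9000 × 0.6 = 5.340 m while reacting, then v²/(2a_F) = 79.210 / 13.200 = 6.001 m while braking, for a total of 5.340 + 6.001 = 11.341 m.
Since a_F ≤ a_L and the follower starts braking later, the follower is never slower than the leader, so the closest approach is when both have stopped.
Minimum gap = 11.341 − 5.578 = 5.763 m.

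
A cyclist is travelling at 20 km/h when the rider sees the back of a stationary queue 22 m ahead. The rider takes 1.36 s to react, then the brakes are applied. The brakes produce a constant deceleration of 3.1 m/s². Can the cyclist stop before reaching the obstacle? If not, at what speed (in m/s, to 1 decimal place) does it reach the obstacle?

Yes — it stops about 9.5 m short of the obstacle, so it never reaches it

20 km/h ÷ 3.6 = 5.5556 m/s.
Reaction distance = 5.5556 × 1.36 = 7.556 m.
Braking distance = v²/(2a) = 30.865 / 6.200 = 4.978 m.
Total stopping distance = 7.556 + 4.978 = 12.534 m, vs 22 m available — it stops with 22 − 12.534 = 9.466 m to spare.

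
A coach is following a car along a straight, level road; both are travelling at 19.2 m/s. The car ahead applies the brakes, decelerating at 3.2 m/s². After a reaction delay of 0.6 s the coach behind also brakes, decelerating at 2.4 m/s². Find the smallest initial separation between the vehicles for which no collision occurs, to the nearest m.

Leader travels v²/(2a_L) = 368.640 / 6.400 = 57.600 m before stopping.
Follower covers v·t_r = 19.2000 × 0.6 = 11.520 m while reacting, then v²/(2a_F) = 368.640 / 4.800 = 76.800 m while braking, for a total of 11.520 + 76.800 = 88.320 m.
Since a_F ≤ a_L and the follower starts braking later, the follower is never slower than the leader, so the closest approach is when both have stopped.
Minimum gap = 88.320 − 57.600 = 30.720 m.

Minimum gap ≈ 31 m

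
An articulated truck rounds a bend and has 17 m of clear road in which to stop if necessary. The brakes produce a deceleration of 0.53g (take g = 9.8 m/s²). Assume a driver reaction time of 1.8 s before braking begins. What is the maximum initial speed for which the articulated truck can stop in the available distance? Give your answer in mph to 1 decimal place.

a = 0.53 × 9.8 = 5.194 m/s².
Stopping distance: v·t_r + v²/(2a) = 17 with t_r = 1.8 s and a = 5.194 m/s².
So v² + 18.698 v − 176.60 = 0.
Positive root: v = −a·t_r + √((a·t_r)² + 2a·d) = −9.349 + √(87.404 + 176.60) = 6.8992 m/s.
6.8992 m/s ÷ 0.44704 = 15.433 mph.

Maximum speed ≈ 15.4 mph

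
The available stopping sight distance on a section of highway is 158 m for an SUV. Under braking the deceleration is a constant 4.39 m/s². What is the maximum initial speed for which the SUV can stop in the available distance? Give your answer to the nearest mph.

v²/(2a) = d ⇒ v = √(2 × 4.390 × 158) = √1387.24 = 37.2457 m/s.
37.2457 m/s ÷ 0.44704 = 83.316 mph.

Maximum speed ≈ 83 mph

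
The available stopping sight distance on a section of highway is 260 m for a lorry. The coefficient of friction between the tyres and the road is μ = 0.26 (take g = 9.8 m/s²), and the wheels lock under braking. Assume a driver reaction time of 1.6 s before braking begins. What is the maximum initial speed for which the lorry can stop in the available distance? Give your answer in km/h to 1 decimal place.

a = μg = 0.26 × 9.8 = 2.548 m/s².
Stopping distance: v·t_r + v²/(2a) = 260 with t_r = 1.6 s and a = 2.548 m/s².
So v² + 8.154 v − 1324.96 = 0.
Positive root: v = −a·t_r + √((a·t_r)² + 2a·d) = −4.077 + √(16.622 + 1324.96) = 32.5506 m/s.
32.5506 m/s × 3.6 = 117.182 km/h.

Maximum speed ≈ 117.2 km/h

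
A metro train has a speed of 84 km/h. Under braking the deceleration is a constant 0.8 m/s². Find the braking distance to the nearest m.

Braking distance ≈ 340 m

84 km/h ÷ 3.6 = 23.3333 m/s.
Braking distance = v²/(2a) = 23.3333² / (2 × 0.800) = 544.443 / 1.600 = 340.277 m.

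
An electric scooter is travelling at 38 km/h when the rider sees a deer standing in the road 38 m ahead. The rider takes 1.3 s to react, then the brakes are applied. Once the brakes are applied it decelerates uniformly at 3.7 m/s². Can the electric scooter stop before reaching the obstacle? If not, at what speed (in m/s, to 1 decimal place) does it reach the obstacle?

Yes — it stops about 9.2 m short of the obstacle, so it never reaches it

38 km/h ÷ 3.6 = 10.5556 m/s.
Reaction distance = 10.5556 × 1.3 = 13.722 m.
Braking distance = v²/(2a) = 111.421 / 7.400 = 15.057 m.
Total stopping distance = 13.722 + 15.057 = 28.779 m, vs 38 m available — it stops with 38 − 28.779 = 9.221 m to spare.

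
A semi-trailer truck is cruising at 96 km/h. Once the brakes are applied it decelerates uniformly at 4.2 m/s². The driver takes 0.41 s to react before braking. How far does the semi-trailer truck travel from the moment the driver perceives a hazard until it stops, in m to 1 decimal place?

96 km/h ÷ 3.6 = 26.6667 m/s.
Reaction distance = v·t_r = 26.6667 × 0.41 = 10.933 m.
Braking distance = v²/(2a) = 26.6667² / (2 × 4.200) = 711.113 / 8.400 = 84.656 m.
Total = 10.933 + 84.656 = 95.589 m.

Total stopping distance ≈ 95.6 m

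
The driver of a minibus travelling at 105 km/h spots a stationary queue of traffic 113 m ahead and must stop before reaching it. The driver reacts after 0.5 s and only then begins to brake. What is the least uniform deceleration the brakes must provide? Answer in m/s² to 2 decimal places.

105 km/h ÷ 3.6 = 29.1667 m/s.
Distance covered during reaction = 29.1667 × 0.5 = 14.583 m.
Distance available for braking: 113 − 14.583 = 98.417 m.
v² = 2a·d ⇒ a = v²/(2d) = 29.1667² / (2 × 98.417) = 850.696 / 196.834 = 4.3219 m/s².

Required deceleration ≈ 4.32 m/s²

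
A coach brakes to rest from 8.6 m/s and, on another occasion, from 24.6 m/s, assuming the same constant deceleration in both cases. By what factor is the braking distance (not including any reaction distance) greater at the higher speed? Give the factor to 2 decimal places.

Braking distance d = v²/(2a), so with a fixed, d ∝ v².
Factor = (24.6/8.6)² = 2.8605² = 8.1825.

Factor ≈ 8.18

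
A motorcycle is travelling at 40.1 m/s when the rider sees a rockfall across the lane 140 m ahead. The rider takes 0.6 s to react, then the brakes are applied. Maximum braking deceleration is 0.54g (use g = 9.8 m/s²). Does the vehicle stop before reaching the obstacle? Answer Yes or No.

No

a = 0.54 × 9.8 = 5.292 m/s².
Reaction distance = 40.1000 × 0.6 = 24.060 m.
Braking distance = v²/(2a) = 1608.010 / 10.584 = 151.928 m.
Total stopping distance = 24.060 + 151.928 = 175.988 m, vs 140 m available — it cannot stop in time and overshoots by 175.988 − 140 = 35.988 m.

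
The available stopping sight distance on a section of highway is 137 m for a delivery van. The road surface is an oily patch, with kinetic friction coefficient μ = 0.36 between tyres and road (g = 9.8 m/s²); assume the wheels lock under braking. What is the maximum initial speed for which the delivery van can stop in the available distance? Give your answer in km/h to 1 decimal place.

a = μg = 0.36 × 9.8 = 3.528 m/s².
v²/(2a) = d ⇒ v = √(2 × 3.528 × 137) = √966.67 = 31.0913 m/s.
31.0913 m/s × 3.6 = 111.929 km/h.

Maximum speed ≈ 111.9 km/h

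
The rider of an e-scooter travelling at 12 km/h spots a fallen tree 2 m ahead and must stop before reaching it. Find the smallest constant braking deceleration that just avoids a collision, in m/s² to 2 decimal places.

12 km/h ÷ 3.6 = 3.3333 m/s.
v² = 2a·d ⇒ a = v²/(2d) = 3.3333² / (2 × 2.000) = 11.111 / 4.000 = 2.7778 m/s².

Required deceleration ≈ 2.78 m/s²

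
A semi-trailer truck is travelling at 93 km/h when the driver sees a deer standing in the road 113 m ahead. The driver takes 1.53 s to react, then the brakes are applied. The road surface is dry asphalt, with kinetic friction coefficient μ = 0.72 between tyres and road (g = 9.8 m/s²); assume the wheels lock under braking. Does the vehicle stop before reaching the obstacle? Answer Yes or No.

Yes

93 km/h ÷ 3.6 = 25.8333 m/s.
a = μg = 0.72 × 9.8 = 7.056 m/s².
Reaction distance = 25.8333 × 1.53 = 39.525 m.
Braking distance = v²/(2a) = 667.359 / 14.112 = 47.290 m.
Total stopping distance = 39.525 + 47.290 = 86.815 m, vs 113 m available — it stops with 113 − 86.815 = 26.185 m to spare.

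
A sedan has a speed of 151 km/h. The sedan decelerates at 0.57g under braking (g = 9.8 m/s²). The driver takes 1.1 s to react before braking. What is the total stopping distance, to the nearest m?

151 km/h ÷ 3.6 = 41.9444 m/s.
a = 0.57 × 9.8 = 5.586 m/s².
Reaction distance = v·t_r = 41.9444 × 1.1 = 46.139 m.
Braking distance = v²/(2a) = 41.9444² / (2 × 5.586) = 1759.333 / 11.172 = 157.477 m.
Total = 46.139 + 157.477 = 203.616 m.

Total stopping distance ≈ 204 m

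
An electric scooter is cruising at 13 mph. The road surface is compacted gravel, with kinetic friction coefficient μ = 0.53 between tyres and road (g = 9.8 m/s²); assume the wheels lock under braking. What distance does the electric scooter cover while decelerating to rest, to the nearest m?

Braking distance ≈ 3 m

13 mph × 0.44704 = 5.8115 m/s.
a = μg = 0.53 × 9.8 = 5.194 m/s².
Braking distance = v²/(2a) = 5.8115² / (2 × 5.194) = 33.774 / 10.388 = 3.251 m.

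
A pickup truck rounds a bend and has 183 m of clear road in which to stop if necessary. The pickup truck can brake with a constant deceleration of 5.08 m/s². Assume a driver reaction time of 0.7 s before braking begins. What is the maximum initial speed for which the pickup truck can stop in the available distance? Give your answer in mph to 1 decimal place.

Stopping distance: v·t_r + v²/(2a) = 183 with t_r = 0.7 s and a = 5.080 m/s².
So v² + 7.112 v − 1859.28 = 0.
Positive root: v = −a·t_r + √((a·t_r)² + 2a·d) = −3.556 + √(12.645 + 1859.28) = 39.7097 m/s.
39.7097 m/s ÷ 0.44704 = 88.828 mph.

Maximum speed ≈ 88.8 mph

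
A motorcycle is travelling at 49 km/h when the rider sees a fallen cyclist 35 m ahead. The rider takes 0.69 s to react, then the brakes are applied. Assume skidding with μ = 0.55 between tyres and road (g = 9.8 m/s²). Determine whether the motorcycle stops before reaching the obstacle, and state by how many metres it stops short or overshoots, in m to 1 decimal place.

Yes — it stops 8.4 m short of the obstacle

49 km/h ÷ 3.6 = 13.6111 m/s.
a = μg = 0.55 × 9.8 = 5.390 m/s².
Reaction distance = 13.6111 × 0.69 = 9.392 m.
Braking distance = v²/(2a) = 185.262 / 10.780 = 17.186 m.
Total stopping distance = 9.392 + 17.186 = 26.578 m, vs 35 m available — it stops with 35 − 26.578 = 8.422 m to spare.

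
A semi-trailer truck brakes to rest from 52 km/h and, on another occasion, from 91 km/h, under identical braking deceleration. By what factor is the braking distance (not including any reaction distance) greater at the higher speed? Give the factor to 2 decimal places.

Factor ≈ 3.06

Braking distance d = v²/(2a), so with a fixed, d ∝ v².
Factor = (91/52)² = 1.7500² = 3.0625.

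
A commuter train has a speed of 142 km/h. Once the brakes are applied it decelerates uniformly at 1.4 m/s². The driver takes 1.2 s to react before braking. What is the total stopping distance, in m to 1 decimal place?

142 km/h ÷ 3.6 = 39.4444 m/s.
Reaction distance = v·t_r = 39.4444 × 1.2 = 47.333 m.
Braking distance = v²/(2a) = 39.4444² / (2 × 1.400) = 1555.861 / 2.800 = 555.665 m.
Total = 47.333 + 555.665 = 602.998 m.

Total stopping distance ≈ 603.0 m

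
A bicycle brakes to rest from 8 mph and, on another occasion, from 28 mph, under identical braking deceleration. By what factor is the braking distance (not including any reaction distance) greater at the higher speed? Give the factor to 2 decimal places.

Factor ≈ 12.25

Braking distance d = v²/(2a), so with a fixed, d ∝ v².
Factor = (28/8)² = 3.5000² = 12.2500.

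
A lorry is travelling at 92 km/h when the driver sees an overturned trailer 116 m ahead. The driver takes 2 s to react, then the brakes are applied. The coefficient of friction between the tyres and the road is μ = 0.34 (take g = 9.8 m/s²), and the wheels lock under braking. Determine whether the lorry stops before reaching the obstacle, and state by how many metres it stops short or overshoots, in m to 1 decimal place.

No — it overshoots by 33.1 m

92 km/h ÷ 3.6 = 25.5556 m/s.
a = μg = 0.34 × 9.8 = 3.332 m/s².
Reaction distance = 25.5556 × 2 = 51.111 m.
Braking distance = v²/(2a) = 653.089 / 6.664 = 98.003 m.
Total stopping distance = 51.111 + 98.003 = 149.114 m, vs 116 m available — it cannot stop in time and overshoots by 149.114 − 116 = 33.114 m.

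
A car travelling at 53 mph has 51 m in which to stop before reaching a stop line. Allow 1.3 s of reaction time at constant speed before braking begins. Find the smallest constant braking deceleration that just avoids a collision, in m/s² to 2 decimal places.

53 mph × 0.44704 = 23.6931 m/s.
Distance covered during reaction = 23.6931 × 1.3 = 30.801 m.
Distance available for braking: 51 − 30.801 = 20.199 m.
v² = 2a·d ⇒ a = v²/(2d) = 23.6931² / (2 × 20.199) = 561.363 / 40.398 = 13.8958 m/s².

Required deceleration ≈ 13.90 m/s²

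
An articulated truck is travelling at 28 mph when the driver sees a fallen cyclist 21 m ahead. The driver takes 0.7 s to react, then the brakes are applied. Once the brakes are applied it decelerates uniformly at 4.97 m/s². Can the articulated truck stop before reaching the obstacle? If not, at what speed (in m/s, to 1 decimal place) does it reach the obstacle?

28 mph × 0.44704 = 12.5171 m/s.
Reaction distance = 12.5171 × 0.7 = 8.762 m.
Braking distance needed to stop: v²/(2a) = 156.678 / 9.940 = 15.762 m, so total needed = 8.762 + 15.762 = 24.524 m > 21 m — it cannot stop.
Distance remaining when braking begins: 21 − 8.762 = 12.238 m.
v² = v₀² − 2a·d = 156.678 − 2 × 4.970 × 12.238 = 35.032 m²/s².
v = √35.032 = 5.919 m/s.

No — it strikes the obstacle at 5.9 m/s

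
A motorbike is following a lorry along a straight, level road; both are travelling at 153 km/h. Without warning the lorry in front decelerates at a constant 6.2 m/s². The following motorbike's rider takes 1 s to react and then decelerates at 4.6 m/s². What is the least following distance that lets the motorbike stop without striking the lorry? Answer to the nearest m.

Minimum gap ≈ 93 m

153 km/h ÷ 3.6 = 42.5000 m/s.
Leader travels v²/(2a_L) = 1806.250 / 12.400 = 145.665 m before stopping.
Follower covers v·t_r = 42.5000 × 1 = 42.500 m while reacting, then v²/(2a_F) = 1806.250 / 9.200 = 196.332 m while braking, for a total of 42.500 + 196.332 = 238.832 m.
Since a_F ≤ a_L and the follower starts braking later, the follower is never slower than the leader, so the closest approach is when both have stopped.
Minimum gap = 238.832 − 145.665 = 93.167 m.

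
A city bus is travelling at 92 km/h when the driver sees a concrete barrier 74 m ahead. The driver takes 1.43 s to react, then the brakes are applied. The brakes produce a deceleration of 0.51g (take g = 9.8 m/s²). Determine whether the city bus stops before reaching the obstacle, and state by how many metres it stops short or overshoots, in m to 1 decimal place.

No — it overshoots by 27.9 m

92 km/h ÷ 3.6 = 25.5556 m/s.
a = 0.51 × 9.8 = 4.998 m/s².
Reaction distance = 25.5556 × 1.43 = 36.545 m.
Braking distance = v²/(2a) = 653.089 / 9.996 = 65.335 m.
Total stopping distance = 36.545 + 65.335 = 101.880 m, vs 74 m available — it cannot stop in time and overshoots by 101.880 − 74 = 27.880 m.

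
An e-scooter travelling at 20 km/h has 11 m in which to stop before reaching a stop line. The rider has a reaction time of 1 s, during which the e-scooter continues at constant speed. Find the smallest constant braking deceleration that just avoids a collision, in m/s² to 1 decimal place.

20 km/h ÷ 3.6 = 5.5556 m/s.
Distance covered during reaction = 5.5556 × 1 = 5.556 m.
Distance available for braking: 11 − 5.556 = 5.444 m.
v² = 2a·d ⇒ a = v²/(2d) = 5.5556² / (2 × 5.444) = 30.865 / 10.888 = 2.8348 m/s².

Required deceleration ≈ 2.8 m/s²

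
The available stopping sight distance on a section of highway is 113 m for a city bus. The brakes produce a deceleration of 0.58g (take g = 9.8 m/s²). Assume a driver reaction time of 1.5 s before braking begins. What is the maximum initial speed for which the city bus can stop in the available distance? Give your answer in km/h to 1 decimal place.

Maximum speed ≈ 101.9 km/h

a = 0.58 × 9.8 = 5.684 m/s².
Stopping distance: v·t_r + v²/(2a) = 113 with t_r = 1.5 s and a = 5.684 m/s².
So v² + 17.052 v − 1284.58 = 0.
Positive root: v = −a·t_r + √((a·t_r)² + 2a·d) = −8.526 + √(72.693 + 1284.58) = 28.3152 m/s.
28.3152 m/s × 3.6 = 101.935 km/h.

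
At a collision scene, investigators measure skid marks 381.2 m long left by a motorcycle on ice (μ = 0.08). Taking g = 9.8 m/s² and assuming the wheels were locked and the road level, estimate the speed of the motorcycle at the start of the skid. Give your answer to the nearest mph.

Initial speed ≈ 55 mph

Deceleration a = μg = 0.08 × 9.8 = 0.784 m/s².
v = √(2a·d) = √(2 × 0.784 × 381.2) = √597.722 = 24.4484 m/s.
= 24.4484 ÷ 0.44704 = 54.690 mph.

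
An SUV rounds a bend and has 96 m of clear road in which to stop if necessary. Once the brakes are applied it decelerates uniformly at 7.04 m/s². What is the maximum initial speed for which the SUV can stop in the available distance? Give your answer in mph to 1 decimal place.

v²/(2a) = d ⇒ v = √(2 × 7.040 × 96) = √1351.68 = 36.7652 m/s.
36.7652 m/s ÷ 0.44704 = 82.241 mph.

Maximum speed ≈ 82.2 mph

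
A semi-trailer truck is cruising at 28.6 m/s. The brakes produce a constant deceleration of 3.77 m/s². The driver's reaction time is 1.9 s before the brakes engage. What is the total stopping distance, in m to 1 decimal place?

Reaction distance = v·t_r = 28.6000 × 1.9 = 54.340 m.
Braking distance = v²/(2a) = 28.6000² / (2 × 3.770) = 817.960 / 7.540 = 108.483 m.
Total = 54.340 + 108.483 = 162.823 m.

Total stopping distance ≈ 162.8 m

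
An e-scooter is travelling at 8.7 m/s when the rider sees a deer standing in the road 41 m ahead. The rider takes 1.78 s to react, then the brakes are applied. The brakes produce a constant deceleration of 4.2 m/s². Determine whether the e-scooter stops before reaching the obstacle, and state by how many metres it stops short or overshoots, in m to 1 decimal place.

Reaction distance = 8.7000 × 1.78 = 15.486 m.
Braking distance = v²/(2a) = 75.690 / 8.400 = 9.011 m.
Total stopping distance = 15.486 + 9.011 = 24.497 m, vs 41 m available — it stops with 41 − 24.497 = 16.503 m to spare.

Yes — it stops 16.5 m short of the obstacle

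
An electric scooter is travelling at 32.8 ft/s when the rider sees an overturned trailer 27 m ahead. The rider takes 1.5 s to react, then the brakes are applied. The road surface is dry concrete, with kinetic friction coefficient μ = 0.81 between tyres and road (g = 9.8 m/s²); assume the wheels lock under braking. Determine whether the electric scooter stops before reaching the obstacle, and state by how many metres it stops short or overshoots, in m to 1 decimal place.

32.8 ft/s × 0.3048 = 9.9974 m/s.
a = μg = 0.81 × 9.8 = 7.938 m/s².
Reaction distance = 9.9974 × 1.5 = 14.996 m.
Braking distance = v²/(2a) = 99.948 / 15.876 = 6.296 m.
Total stopping distance = 14.996 + 6.296 = 21.292 m, vs 27 m available — it stops with 27 − 21.292 = 5.708 m to spare.

Yes — it stops 5.7 m short of the obstacle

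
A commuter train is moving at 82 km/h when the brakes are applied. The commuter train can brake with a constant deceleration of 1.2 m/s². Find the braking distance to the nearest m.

82 km/h ÷ 3.6 = 22.7778 m/s.
Braking distance = v²/(2a) = 22.7778² / (2 × 1.200) = 518.828 / 2.400 = 216.178 m.

Braking distance ≈ 216 m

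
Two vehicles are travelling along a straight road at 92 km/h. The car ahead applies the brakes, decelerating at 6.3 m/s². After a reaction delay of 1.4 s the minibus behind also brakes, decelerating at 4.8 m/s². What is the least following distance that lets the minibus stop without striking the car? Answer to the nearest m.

92 km/h ÷ 3.6 = 25.5556 m/s.
Leader travels v²/(2a_L) = 653.089 / 12.600 = 51.832 m before stopping.
Follower covers v·t_r = 25.5556 × 1.4 = 35.778 m while reacting, then v²/(2a_F) = 653.089 / 9.600 = 68.030 m while braking, for a total of 35.778 + 68.030 = 103.808 m.
Since a_F ≤ a_L and the follower starts braking later, the follower is never slower than the leader, so the closest approach is when both have stopped.
Minimum gap = 103.808 − 51.832 = 51.976 m.

Minimum gap ≈ 52 m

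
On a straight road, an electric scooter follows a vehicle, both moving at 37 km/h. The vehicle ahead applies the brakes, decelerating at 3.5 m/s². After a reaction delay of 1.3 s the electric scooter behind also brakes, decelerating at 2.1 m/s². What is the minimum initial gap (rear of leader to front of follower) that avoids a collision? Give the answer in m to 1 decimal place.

Minimum gap ≈ 23.4 m

37 km/h ÷ 3.6 = 10.2778 m/s.
Leader travels v²/(2a_L) = 105.633 / 7.000 = 15.090 m before stopping.
Follower covers v·t_r = 10.2778 × 1.3 = 13.361 m while reacting, then v²/(2a_F) = 105.633 / 4.200 = 25.151 m while braking, for a total of 13.361 + 25.151 = 38.512 m.
Since a_F ≤ a_L and the follower starts braking later, the follower is never slower than the leader, so the closest approach is when both have stopped.
Minimum gap = 38.512 − 15.090 = 23.422 m.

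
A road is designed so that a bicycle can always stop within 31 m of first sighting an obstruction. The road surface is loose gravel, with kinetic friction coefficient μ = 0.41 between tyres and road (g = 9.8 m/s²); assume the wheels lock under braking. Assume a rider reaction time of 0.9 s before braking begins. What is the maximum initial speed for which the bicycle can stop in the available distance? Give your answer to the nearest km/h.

Maximum speed ≈ 45 km/h

a = μg = 0.41 × 9.8 = 4.018 m/s².
Stopping distance: v·t_r + v²/(2a) = 31 with t_r = 0.9 s and a = 4.018 m/s².
So v² + 7.232 v − 249.12 = 0.
Positive root: v = −a·t_r + √((a·t_r)² + 2a·d) = −3.616 + √(13.075 + 249.12) = 12.5764 m/s.
12.5764 m/s × 3.6 = 45.275 km/h.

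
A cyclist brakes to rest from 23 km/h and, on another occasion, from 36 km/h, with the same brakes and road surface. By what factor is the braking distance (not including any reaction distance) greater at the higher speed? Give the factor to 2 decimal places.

Factor ≈ 2.45

Braking distance d = v²/(2a), so with a fixed, d ∝ v².
Factor = (36/23)² = 1.5652² = 2.4499.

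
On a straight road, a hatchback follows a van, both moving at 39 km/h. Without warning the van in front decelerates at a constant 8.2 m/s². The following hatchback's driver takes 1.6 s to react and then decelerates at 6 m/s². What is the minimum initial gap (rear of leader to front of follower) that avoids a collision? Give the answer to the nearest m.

Minimum gap ≈ 20 m

39 km/h ÷ 3.6 = 10.8333 m/s.
Leader travels v²/(2a_L) = 117.360 / 16.400 = 7.156 m before stopping.
Follower covers v·t_r = 10.8333 × 1.6 = 17.333 m while reacting, then v²/(2a_F) = 117.360 / 12.000 = 9.780 m while braking, for a total of 17.333 + 9.780 = 27.113 m.
Since a_F ≤ a_L and the follower starts braking later, the follower is never slower than the leader, so the closest approach is when both have stopped.
Minimum gap = 27.113 − 7.156 = 19.957 m.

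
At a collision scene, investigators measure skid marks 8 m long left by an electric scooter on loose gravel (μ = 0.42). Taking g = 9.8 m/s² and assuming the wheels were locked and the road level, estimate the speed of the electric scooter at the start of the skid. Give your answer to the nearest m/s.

Initial speed ≈ 8 m/s

Deceleration a = μg = 0.42 × 9.8 = 4.116 m/s².
v = √(2a·d) = √(2 × 4.116 × 8) = √65.856 = 8.1152 m/s.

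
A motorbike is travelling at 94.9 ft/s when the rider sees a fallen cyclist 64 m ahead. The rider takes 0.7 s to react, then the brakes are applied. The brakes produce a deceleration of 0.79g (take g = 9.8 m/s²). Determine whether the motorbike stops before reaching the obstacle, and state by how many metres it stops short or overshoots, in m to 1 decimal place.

No — it overshoots by 10.3 m

94.9 ft/s × 0.3048 = 28.9255 m/s.
a = 0.79 × 9.8 = 7.742 m/s².
Reaction distance = 28.9255 × 0.7 = 20.248 m.
Braking distance = v²/(2a) = 836.685 / 15.484 = 54.035 m.
Total stopping distance = 20.248 + 54.035 = 74.283 m, vs 64 m available — it cannot stop in time and overshoots by 74.283 − 64 = 10.283 m.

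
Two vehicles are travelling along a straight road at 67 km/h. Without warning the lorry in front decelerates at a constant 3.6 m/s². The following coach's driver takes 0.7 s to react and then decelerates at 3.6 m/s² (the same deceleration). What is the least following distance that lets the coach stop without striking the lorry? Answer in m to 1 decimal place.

Minimum gap ≈ 13.0 m

67 km/h ÷ 3.6 = 18.6111 m/s.
Leader travels v²/(2a_L) = 346.373 / 7.200 = 48.107 m before stopping.
Follower covers v·t_r = 18.6111 × 0.7 = 13.028 m while reacting, then v²/(2a_F) = 346.373 / 7.200 = 48.107 m while braking, for a total of 13.028 + 48.107 = 61.135 m.
Since a_F ≤ a_L and the follower starts braking later, the follower is never slower than the leader, so the closest approach is when both have stopped.
Minimum gap = 61.135 − 48.107 = 13.028 m.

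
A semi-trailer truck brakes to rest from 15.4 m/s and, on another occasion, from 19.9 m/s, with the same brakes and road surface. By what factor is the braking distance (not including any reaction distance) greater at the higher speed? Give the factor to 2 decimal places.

Factor ≈ 1.67

Braking distance d = v²/(2a), so with a fixed, d ∝ v².
Factor = (19.9/15.4)² = 1.2922² = 1.6698.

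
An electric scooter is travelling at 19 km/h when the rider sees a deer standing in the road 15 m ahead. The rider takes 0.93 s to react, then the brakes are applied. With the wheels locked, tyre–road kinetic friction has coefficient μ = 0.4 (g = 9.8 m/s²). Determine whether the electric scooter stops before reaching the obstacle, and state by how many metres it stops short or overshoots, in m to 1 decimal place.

19 km/h ÷ 3.6 = 5.2778 m/s.
a = μg = 0.4 × 9.8 = 3.920 m/s².
Reaction distance = 5.2778 × 0.93 = 4.908 m.
Braking distance = v²/(2a) = 27.855 / 7.840 = 3.553 m.
Total stopping distance = 4.908 + 3.553 = 8.461 m, vs 15 m available — it stops with 15 − 8.461 = 6.539 m to spare.

Yes — it stops 6.5 m short of the obstacle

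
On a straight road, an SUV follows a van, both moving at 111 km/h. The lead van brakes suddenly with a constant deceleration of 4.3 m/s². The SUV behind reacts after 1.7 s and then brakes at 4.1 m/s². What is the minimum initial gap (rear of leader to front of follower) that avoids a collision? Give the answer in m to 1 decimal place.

Minimum gap ≈ 57.8 m

111 km/h ÷ 3.6 = 30.8333 m/s.
Leader travels v²/(2a_L) = 950.692 / 8.600 = 110.546 m before stopping.
Follower covers v·t_r = 30.8333 × 1.7 = 52.417 m while reacting, then v²/(2a_F) = 950.692 / 8.200 = 115.938 m while braking, for a total of 52.417 + 115.938 = 168.355 m.
Since a_F ≤ a_L and the follower starts braking later, the follower is never slower than the leader, so the closest approach is when both have stopped.
Minimum gap = 168.355 − 110.546 = 57.809 m.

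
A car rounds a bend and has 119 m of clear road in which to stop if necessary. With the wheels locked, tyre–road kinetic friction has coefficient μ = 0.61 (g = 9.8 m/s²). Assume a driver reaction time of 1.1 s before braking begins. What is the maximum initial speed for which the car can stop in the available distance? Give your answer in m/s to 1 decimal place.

Maximum speed ≈ 31.7 m/s

a = μg = 0.61 × 9.8 = 5.978 m/s².
Stopping distance: v·t_r + v²/(2a) = 119 with t_r = 1.1 s and a = 5.978 m/s².
So v² + 13.152 v − 1422.76 = 0.
Positive root: v = −a·t_r + √((a·t_r)² + 2a·d) = −6.576 + √(43.244 + 1422.76) = 31.7124 m/s.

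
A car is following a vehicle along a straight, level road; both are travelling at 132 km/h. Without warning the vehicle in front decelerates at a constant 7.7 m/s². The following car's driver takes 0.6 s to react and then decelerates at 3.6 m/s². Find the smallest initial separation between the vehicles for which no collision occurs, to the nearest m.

Minimum gap ≈ 121 m

132 km/h ÷ 3.6 = 36.6667 m/s.
Leader travels v²/(2a_L) = 1344.447 / 15.400 = 87.302 m before stopping.
Follower covers v·t_r = 36.6667 × 0.6 = 22.000 m while reacting, then v²/(2a_F) = 1344.447 / 7.200 = 186.729 m while braking, for a total of 22.000 + 186.729 = 208.729 m.
Since a_F ≤ a_L and the follower starts braking later, the follower is never slower than the leader, so the closest approach is when both have stopped.
Minimum gap = 208.729 − 87.302 = 121.427 m.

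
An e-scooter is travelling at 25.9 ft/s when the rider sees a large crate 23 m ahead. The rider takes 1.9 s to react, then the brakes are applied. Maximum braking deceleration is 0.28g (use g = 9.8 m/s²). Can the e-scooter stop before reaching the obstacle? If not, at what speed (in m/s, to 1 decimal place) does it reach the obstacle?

25.9 ft/s × 0.3048 = 7.8943 m/s.
a = 0.28 × 9.8 = 2.744 m/s².
Reaction distance = 7.8943 × 1.9 = 14.999 m.
Braking distance needed to stop: v²/(2a) = 62.320 / 5.488 = 11.356 m, so total needed = 14.999 + 11.356 = 26.355 m > 23 m — it cannot stop.
Distance remaining when braking begins: 23 − 14.999 = 8.001 m.
v² = v₀² − 2a·d = 62.320 − 2 × 2.744 × 8.001 = 18.411 m²/s².
v = √18.411 = 4.291 m/s.

No — it strikes the obstacle at 4.3 m/s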